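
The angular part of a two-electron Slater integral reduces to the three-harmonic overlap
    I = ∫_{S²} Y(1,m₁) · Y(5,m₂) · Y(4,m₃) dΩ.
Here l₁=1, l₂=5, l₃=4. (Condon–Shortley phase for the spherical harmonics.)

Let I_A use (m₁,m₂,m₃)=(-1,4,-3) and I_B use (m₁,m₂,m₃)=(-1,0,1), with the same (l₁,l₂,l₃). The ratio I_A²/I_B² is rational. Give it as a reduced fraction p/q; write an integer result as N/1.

18/5

Shared (l₁,l₂,l₃)=(1,5,4): N and (l;000)² cancel in I_A²/I_B².
A: Δ = 2!·0!·8!/11! = 1/495; Racah Σ t=2..2: t=2:+1/10080 = 1/10080; ⇒ 3j(1 5 4; -1 4 -3)² = 4/55, sgn -1
B: Δ = 2!·0!·8!/11! = 1/495; Racah Σ t=2..2: t=2:+1/1440 = 1/1440; ⇒ 3j(1 5 4; -1 0 1)² = 2/99, sgn -1
I_A²/I_B² = (4/55)/(2/99) = 18/5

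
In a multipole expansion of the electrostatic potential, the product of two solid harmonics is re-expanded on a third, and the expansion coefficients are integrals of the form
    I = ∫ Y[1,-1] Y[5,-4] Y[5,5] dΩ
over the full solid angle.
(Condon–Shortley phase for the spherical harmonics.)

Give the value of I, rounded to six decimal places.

0.000000

L=11 odd ⇒ parity kills the (l;000) factor ⇒ I = 0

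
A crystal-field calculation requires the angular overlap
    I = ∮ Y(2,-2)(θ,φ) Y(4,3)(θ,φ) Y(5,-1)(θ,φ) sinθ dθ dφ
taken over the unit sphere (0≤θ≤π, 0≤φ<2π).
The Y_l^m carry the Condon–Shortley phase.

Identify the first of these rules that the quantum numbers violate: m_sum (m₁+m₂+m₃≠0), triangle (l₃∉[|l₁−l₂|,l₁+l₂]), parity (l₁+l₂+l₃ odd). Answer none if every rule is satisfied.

Σmᵢ = 0  ✓
l₃∈[|l₁−l₂|,l₁+l₂]=[2,6], have l₃=5  ✓
Σlᵢ = 11 ⇒ odd  ✗

parity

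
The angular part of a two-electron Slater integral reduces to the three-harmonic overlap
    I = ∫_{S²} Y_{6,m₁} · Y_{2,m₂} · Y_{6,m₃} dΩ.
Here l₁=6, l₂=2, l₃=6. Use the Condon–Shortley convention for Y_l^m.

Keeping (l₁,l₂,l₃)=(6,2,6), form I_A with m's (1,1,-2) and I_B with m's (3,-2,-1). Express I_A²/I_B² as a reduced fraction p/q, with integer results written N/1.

Same 6,2,6: normalisation and zero-m 3j drop out of the ratio.
A: Δ: 2! 10! 2! / 15! → 1/90090; sum: t=1:−1/34560 t=2:+1/60480 = -1/80640; 3j²(6 2 6; 1 1 -2) = Δ·Π!·Σ² = 6/1001  (sign -1)
B: Δ: 2! 10! 2! / 15! → 1/90090; sum: t=0:+1/120960 = 1/120960; 3j²(6 2 6; 3 -2 -1) = Δ·Π!·Σ² = 24/1001  (sign -1)
I_A²/I_B² = (6/1001)/(24/1001) = 1/4

1/4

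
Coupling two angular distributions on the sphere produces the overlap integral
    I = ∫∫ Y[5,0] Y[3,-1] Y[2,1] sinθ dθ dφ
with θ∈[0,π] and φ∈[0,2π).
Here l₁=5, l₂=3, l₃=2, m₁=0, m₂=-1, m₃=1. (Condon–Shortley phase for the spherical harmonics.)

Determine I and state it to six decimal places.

m-sum 0 ✓  L=10 even ✓  2≤2≤8 ✓
Π(2lᵢ+1) = 11×7×5 = 385
triangle coeff Δ(5,3,2) = 1/2310
Σ_t [3,3]: t=3:−1/144 = -1/144
(3j)²=10/231 [(5 3 2; 0 0 0)], sign=-1
Σ_t [2,2]: t=2:+1/288 = 1/288
(3j)²=5/231 [(5 3 2; 0 -1 1)], sign=-1
⇒ 4πI² = 250/693
I = (+1)√(250/693/(4π)) = 0.16943318

0.169433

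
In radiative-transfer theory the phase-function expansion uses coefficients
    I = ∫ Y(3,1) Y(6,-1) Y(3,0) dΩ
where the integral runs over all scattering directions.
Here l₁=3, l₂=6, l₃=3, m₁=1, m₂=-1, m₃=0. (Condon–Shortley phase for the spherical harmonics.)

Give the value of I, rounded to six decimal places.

m-sum 0 ✓  L=12 even ✓  3≤3≤9 ✓
Π(2lᵢ+1) = 7×13×7 = 637
triangle coeff Δ(3,6,3) = 1/12012
Σ_t [3,3]: t=3:−1/1296 = -1/1296
(3j)²=100/3003 [(3 6 3; 0 0 0)], sign=+1
Σ_t [2,2]: t=2:+1/1728 = 1/1728
(3j)²=25/858 [(3 6 3; 1 -1 0)], sign=-1
⇒ 4πI² = 8750/14157
I = (-1)√(8750/14157/(4π)) = -0.22177545

-0.221775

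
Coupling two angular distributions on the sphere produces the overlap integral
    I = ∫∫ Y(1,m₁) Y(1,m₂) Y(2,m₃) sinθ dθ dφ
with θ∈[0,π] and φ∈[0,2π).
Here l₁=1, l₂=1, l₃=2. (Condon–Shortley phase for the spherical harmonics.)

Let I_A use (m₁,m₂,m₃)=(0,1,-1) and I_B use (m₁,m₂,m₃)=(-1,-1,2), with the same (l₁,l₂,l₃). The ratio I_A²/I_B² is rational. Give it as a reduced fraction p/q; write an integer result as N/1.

Same 1,1,2: normalisation and zero-m 3j drop out of the ratio.
A: Δ: 0! 2! 2! / 5! → 1/30; sum: t=0:+1/2 = 1/2; 3j²(1 1 2; 0 1 -1) = Δ·Π!·Σ² = 1/10  (sign -1)
B: Δ: 0! 2! 2! / 5! → 1/30; sum: t=0:+1/4 = 1/4; 3j²(1 1 2; -1 -1 2) = Δ·Π!·Σ² = 1/5  (sign +1)
I_A²/I_B² = (1/10)/(1/5) = 1/2

1/2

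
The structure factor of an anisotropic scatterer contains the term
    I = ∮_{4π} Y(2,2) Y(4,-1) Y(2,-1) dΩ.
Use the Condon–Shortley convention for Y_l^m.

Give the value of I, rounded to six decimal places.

-0.090112

Rules hold: Σm=0, L=8 even, 2≤2≤6.
N = 5·9·5 = 225
Δ = 4!·0!·4!/9! = 1/630
Racah Σ t=2..2: t=2:+1/16 = 1/16
⇒ 3j(2 4 2; 0 0 0)² = 2/35, sgn +1
Racah Σ t=0..0: t=0:+1/144 = 1/144
⇒ 3j(2 4 2; 2 -1 -1)² = 1/126, sgn -1
4πI² = N·(3j₀)²·(3jₘ)² = 5/49
I = -1·√(0.102041/4π) = -0.09011188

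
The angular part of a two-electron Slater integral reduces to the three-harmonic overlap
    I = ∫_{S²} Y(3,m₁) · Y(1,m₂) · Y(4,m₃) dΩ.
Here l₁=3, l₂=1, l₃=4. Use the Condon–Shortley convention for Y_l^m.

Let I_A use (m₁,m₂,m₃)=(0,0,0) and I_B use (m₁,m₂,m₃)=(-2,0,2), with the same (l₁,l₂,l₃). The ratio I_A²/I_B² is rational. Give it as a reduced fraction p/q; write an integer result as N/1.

4/3

l's match ⇒ only the (l;m) 3-j factors differ between A and B.
A: triangle coeff Δ(3,1,4) = 1/252; Σ_t [0,0]: t=0:+1/36 = 1/36; (3j)²=4/63 [(3 1 4; 0 0 0)], sign=+1
B: triangle coeff Δ(3,1,4) = 1/252; Σ_t [0,0]: t=0:+1/120 = 1/120; (3j)²=1/21 [(3 1 4; -2 0 2)], sign=+1
I_A²/I_B² = (4/63)/(1/21) = 4/3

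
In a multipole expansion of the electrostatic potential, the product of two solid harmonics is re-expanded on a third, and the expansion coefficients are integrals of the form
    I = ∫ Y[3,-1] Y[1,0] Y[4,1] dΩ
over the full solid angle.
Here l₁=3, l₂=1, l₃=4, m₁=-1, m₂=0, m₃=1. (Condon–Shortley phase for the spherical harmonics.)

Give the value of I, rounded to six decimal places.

Checks pass: Σm=0; 8 even; l₃=4∈[2,4].
(2·3+1)(2·1+1)(2·4+1) = 189
Δ: 0! 6! 2! / 9! → 1/252
sum: t=0:+1/36 = 1/36
3j²(3 1 4; 0 0 0) = Δ·Π!·Σ² = 4/63  (sign +1)
sum: t=0:+1/48 = 1/48
3j²(3 1 4; -1 0 1) = Δ·Π!·Σ² = 5/84  (sign -1)
combine: 4πI² = 189·4/63·5/84 = 5/7
take √, sign -1: I = -0.23841361

-0.238414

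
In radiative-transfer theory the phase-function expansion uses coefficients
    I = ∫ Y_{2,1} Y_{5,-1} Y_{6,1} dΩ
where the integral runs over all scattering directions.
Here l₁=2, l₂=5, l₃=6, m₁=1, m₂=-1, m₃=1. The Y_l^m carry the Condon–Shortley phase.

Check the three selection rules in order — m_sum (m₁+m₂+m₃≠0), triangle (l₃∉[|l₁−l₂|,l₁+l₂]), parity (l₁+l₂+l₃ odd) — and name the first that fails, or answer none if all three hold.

m_sum

azimuthal sum: 1 − 1 + 1 = 1  ✗
3 ≤ 6 ≤ 7 (triangle on l)
L = 2 + 5 + 6 = 13 (odd)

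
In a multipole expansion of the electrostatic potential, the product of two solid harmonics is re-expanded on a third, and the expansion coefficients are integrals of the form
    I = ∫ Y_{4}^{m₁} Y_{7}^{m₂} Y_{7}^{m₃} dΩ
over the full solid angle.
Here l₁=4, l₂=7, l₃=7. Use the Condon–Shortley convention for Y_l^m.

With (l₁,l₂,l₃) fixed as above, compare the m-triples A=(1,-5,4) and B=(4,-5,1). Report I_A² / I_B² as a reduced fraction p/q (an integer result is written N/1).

Same 4,7,7: normalisation and zero-m 3j drop out of the ratio.
A: Δ: 4! 4! 10! / 19! → 1/58198140; sum: t=0:+1/11612160 t=1:−1/8709120 t=2:+1/87091200 = -1/58060800; 3j²(4 7 7; 1 -5 4) = Δ·Π!·Σ² = 99/117572  (sign +1)
B: Δ: 4! 4! 10! / 19! → 1/58198140; sum: t=0:+1/46448640 = 1/46448640; 3j²(4 7 7; 4 -5 1) = Δ·Π!·Σ² = 75/8398  (sign +1)
I_A²/I_B² = (99/117572)/(75/8398) = 33/350

33/350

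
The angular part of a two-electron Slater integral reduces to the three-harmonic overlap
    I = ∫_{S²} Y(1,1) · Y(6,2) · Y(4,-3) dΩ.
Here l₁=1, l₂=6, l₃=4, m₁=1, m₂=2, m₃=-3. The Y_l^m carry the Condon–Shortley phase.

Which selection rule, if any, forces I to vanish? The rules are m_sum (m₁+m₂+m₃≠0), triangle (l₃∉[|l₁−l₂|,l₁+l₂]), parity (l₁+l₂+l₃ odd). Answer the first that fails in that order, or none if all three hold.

Σmᵢ = 0  ✓
l₃∈[|l₁−l₂|,l₁+l₂]=[5,7], have l₃=4  ✗
Σlᵢ = 11 ⇒ odd

triangle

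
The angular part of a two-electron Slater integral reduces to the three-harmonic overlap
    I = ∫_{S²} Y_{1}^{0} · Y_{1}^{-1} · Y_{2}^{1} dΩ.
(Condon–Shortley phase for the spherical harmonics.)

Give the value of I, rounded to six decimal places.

-0.218510

Rules hold: Σm=0, L=4 even, 0≤2≤2.
N = 3·3·5 = 45
Δ = 0!·2!·2!/5! = 1/30
Racah Σ t=0..0: t=0:+1/1 = 1/1
⇒ 3j(1 1 2; 0 0 0)² = 2/15, sgn +1
Racah Σ t=0..0: t=0:+1/2 = 1/2
⇒ 3j(1 1 2; 0 -1 1)² = 1/10, sgn -1
4πI² = N·(3j₀)²·(3jₘ)² = 3/5
I = -1·√(0.6/4π) = -0.21850969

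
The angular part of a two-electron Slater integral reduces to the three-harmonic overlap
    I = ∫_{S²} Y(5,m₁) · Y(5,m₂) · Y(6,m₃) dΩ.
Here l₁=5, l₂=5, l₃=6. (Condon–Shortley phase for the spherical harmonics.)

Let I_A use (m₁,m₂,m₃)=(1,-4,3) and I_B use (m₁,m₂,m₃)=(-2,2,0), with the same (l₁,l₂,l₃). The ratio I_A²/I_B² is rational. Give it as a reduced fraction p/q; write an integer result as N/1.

5/144

Same 5,5,6: normalisation and zero-m 3j drop out of the ratio.
A: Δ: 4! 6! 6! / 17! → 1/28588560; sum: t=0:+1/138240 t=1:−1/155520 = 1/1244160; 3j²(5 5 6; 1 -4 3) = Δ·Π!·Σ² = 3/9724  (sign -1)
B: Δ: 4! 6! 6! / 17! → 1/28588560; sum: t=1:−1/3110400 t=2:+1/57600 t=3:−1/13824 t=4:+1/31104 = -1/43200; 3j²(5 5 6; -2 2 0) = Δ·Π!·Σ² = 108/12155  (sign -1)
I_A²/I_B² = (3/9724)/(108/12155) = 5/144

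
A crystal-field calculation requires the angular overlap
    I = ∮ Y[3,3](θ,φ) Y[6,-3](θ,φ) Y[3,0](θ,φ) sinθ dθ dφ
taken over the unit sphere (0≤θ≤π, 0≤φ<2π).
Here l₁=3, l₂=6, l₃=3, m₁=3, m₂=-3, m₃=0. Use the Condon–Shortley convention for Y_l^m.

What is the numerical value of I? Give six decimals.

m-sum 0 ✓  L=12 even ✓  3≤3≤9 ✓
Π(2lᵢ+1) = 7×13×7 = 637
triangle coeff Δ(3,6,3) = 1/12012
Σ_t [3,3]: t=3:−1/1296 = -1/1296
(3j)²=100/3003 [(3 6 3; 0 0 0)], sign=+1
Σ_t [0,0]: t=0:+1/25920 = 1/25920
(3j)²=1/143 [(3 6 3; 3 -3 0)], sign=-1
⇒ 4πI² = 700/4719
I = (-1)√(700/4719/(4π)) = -0.10864734

-0.108647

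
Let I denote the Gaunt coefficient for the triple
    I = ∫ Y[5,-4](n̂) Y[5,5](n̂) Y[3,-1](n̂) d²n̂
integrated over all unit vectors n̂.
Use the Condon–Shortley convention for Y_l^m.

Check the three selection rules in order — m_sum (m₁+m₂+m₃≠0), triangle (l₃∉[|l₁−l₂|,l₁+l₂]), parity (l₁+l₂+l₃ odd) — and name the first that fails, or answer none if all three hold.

azimuthal sum: -4 + 5 − 1 = 0  ✓
0 ≤ 3 ≤ 10 (triangle on l)  ✓
L = 5 + 5 + 3 = 13 (odd)  ✗

parity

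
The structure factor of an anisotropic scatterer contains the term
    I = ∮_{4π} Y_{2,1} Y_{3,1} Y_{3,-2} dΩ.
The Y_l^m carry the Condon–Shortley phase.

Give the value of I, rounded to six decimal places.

Checks pass: Σm=0; 8 even; l₃=3∈[1,5].
(2·2+1)(2·3+1)(2·3+1) = 245
Δ: 2! 2! 4! / 9! → 1/3780
sum: t=0:+1/24 t=1:−1/4 t=2:+1/24 = -1/6
3j²(2 3 3; 0 0 0) = Δ·Π!·Σ² = 4/105  (sign +1)
sum: t=0:+1/48 t=1:−1/12 = -1/16
3j²(2 3 3; 1 1 -2) = Δ·Π!·Σ² = 1/28  (sign +1)
combine: 4πI² = 245·4/105·1/28 = 1/3
take √, sign +1: I = 0.16286750

0.162868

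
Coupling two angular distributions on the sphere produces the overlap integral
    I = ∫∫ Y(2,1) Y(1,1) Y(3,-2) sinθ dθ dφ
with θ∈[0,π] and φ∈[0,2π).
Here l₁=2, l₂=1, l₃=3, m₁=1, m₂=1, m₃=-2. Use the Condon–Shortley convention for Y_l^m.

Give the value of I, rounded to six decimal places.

0.261169

m-sum 0 ✓  L=6 even ✓  1≤3≤3 ✓
Π(2lᵢ+1) = 5×3×7 = 105
triangle coeff Δ(2,1,3) = 1/105
Σ_t [0,0]: t=0:+1/4 = 1/4
(3j)²=3/35 [(2 1 3; 0 0 0)], sign=-1
Σ_t [0,0]: t=0:+1/12 = 1/12
(3j)²=2/21 [(2 1 3; 1 1 -2)], sign=-1
⇒ 4πI² = 6/7
I = (+1)√(6/7/(4π)) = 0.26116903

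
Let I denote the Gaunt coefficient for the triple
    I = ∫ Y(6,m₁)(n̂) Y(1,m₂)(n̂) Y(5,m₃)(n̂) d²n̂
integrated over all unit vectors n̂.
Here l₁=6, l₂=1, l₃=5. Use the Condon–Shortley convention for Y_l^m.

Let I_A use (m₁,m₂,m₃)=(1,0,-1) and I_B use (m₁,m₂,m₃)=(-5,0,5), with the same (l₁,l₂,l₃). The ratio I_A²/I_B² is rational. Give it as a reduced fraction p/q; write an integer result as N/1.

Same 6,1,5: normalisation and zero-m 3j drop out of the ratio.
A: Δ: 2! 10! 0! / 13! → 1/858; sum: t=1:−1/17280 = -1/17280; 3j²(6 1 5; 1 0 -1) = Δ·Π!·Σ² = 35/858  (sign -1)
B: Δ: 2! 10! 0! / 13! → 1/858; sum: t=1:−1/3628800 = -1/3628800; 3j²(6 1 5; -5 0 5) = Δ·Π!·Σ² = 1/78  (sign -1)
I_A²/I_B² = (35/858)/(1/78) = 35/11

35/11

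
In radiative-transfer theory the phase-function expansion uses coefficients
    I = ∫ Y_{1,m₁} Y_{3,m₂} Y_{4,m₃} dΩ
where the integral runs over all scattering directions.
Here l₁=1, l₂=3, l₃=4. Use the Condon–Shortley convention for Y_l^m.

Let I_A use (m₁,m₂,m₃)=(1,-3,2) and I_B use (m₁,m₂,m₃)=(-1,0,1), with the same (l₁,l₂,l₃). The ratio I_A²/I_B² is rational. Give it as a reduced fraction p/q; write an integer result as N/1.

1/10

l's match ⇒ only the (l;m) 3-j factors differ between A and B.
A: triangle coeff Δ(1,3,4) = 1/252; Σ_t [0,0]: t=0:+1/1440 = 1/1440; (3j)²=1/252 [(1 3 4; 1 -3 2)], sign=+1
B: triangle coeff Δ(1,3,4) = 1/252; Σ_t [0,0]: t=0:+1/72 = 1/72; (3j)²=5/126 [(1 3 4; -1 0 1)], sign=-1
I_A²/I_B² = (1/252)/(5/126) = 1/10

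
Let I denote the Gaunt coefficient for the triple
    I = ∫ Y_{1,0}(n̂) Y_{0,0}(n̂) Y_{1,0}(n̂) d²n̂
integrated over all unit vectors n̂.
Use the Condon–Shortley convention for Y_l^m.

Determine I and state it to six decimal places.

Rules hold: Σm=0, L=2 even, 1≤1≤1.
N = 3·1·3 = 9
Δ = 0!·2!·0!/3! = 1/3
Racah Σ t=0..0: t=0:+1/1 = 1/1
⇒ 3j(1 0 1; 0 0 0)² = 1/3, sgn -1
(m-triple is (0,0,0) — same symbol as above.)
4πI² = N·(3j₀)²·(3jₘ)² = 1/1
I = +1·√(1/4π) = 0.28209479

0.282095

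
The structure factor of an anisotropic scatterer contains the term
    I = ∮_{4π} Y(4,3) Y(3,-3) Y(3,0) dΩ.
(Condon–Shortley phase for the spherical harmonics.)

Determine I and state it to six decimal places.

Rules hold: Σm=0, L=10 even, 1≤3≤7.
N = 9·7·7 = 441
Δ = 4!·4!·2!/11! = 1/34650
Racah Σ t=1..3: t=1:−1/72 t=2:+1/16 t=3:−1/72 = 5/144
⇒ 3j(4 3 3; 0 0 0)² = 2/77, sgn -1
Racah Σ t=0..0: t=0:+1/288 = 1/288
⇒ 3j(4 3 3; 3 -3 0)² = 1/22, sgn -1
4πI² = N·(3j₀)²·(3jₘ)² = 63/121
I = +1·√(0.520661/4π) = 0.20355073

0.203551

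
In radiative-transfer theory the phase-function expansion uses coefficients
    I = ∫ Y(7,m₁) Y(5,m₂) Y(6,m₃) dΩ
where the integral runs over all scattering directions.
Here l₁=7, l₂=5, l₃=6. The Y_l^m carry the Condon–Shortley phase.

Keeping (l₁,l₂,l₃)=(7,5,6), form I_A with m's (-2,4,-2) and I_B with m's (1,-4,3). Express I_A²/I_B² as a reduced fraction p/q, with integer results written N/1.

Shared (l₁,l₂,l₃)=(7,5,6): N and (l;000)² cancel in I_A²/I_B².
A: Δ = 6!·8!·4!/19! = 1/174594420; Racah Σ t=5..6: t=5:−1/1658880 t=6:+1/3110400 = -7/24883200; ⇒ 3j(7 5 6; -2 4 -2)² = 4802/692835, sgn -1
B: Δ = 6!·8!·4!/19! = 1/174594420; Racah Σ t=0..1: t=0:+1/6220800 t=1:−1/2073600 = -1/3110400; ⇒ 3j(7 5 6; 1 -4 3)² = 3136/230945, sgn +1
I_A²/I_B² = (4802/692835)/(3136/230945) = 49/96

49/96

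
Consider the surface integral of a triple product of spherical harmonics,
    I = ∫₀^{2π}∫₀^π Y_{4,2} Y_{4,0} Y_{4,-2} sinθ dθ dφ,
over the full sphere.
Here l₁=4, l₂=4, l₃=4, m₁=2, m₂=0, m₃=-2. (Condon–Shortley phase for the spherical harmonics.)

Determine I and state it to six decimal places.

Rules hold: Σm=0, L=12 even, 0≤4≤8.
N = 9·9·9 = 729
Δ = 4!·4!·4!/13! = 1/450450
Racah Σ t=0..4: t=0:+1/13824 t=1:−1/216 t=2:+1/64 t=3:−1/216 t=4:+1/13824 = 5/768
⇒ 3j(4 4 4; 0 0 0)² = 18/1001, sgn +1
Racah Σ t=0..2: t=0:+1/2304 t=1:−1/216 t=2:+1/384 = -11/6912
⇒ 3j(4 4 4; 2 0 -2)² = 11/1638, sgn -1
4πI² = N·(3j₀)²·(3jₘ)² = 729/8281
I = -1·√(0.0880328/4π) = -0.08369845

-0.083698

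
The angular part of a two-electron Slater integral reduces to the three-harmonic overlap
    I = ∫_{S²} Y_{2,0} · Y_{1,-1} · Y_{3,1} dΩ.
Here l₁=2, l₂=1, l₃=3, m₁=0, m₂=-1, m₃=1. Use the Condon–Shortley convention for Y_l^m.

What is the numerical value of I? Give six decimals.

-0.202301

Rules hold: Σm=0, L=6 even, 1≤3≤3.
N = 5·3·7 = 105
Δ = 0!·4!·2!/7! = 1/105
Racah Σ t=0..0: t=0:+1/4 = 1/4
⇒ 3j(2 1 3; 0 0 0)² = 3/35, sgn -1
Racah Σ t=0..0: t=0:+1/8 = 1/8
⇒ 3j(2 1 3; 0 -1 1)² = 2/35, sgn +1
4πI² = N·(3j₀)²·(3jₘ)² = 18/35
I = -1·√(0.514286/4π) = -0.20230066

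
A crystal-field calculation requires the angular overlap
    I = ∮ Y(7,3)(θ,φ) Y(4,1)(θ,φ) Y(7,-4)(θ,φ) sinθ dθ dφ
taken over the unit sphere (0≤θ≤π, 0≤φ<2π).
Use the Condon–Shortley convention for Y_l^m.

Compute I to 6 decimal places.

m-sum 0 ✓  L=18 even ✓  3≤7≤11 ✓
Π(2lᵢ+1) = 15×9×15 = 2025
triangle coeff Δ(7,4,7) = 1/58198140
Σ_t [0,4]: t=0:+1/17418240 t=1:−1/622080 t=2:+1/230400 t=3:−1/622080 t=4:+1/17418240 = 1/806400
(3j)²=2268/230945 [(7 4 7; 0 0 0)], sign=-1
Σ_t [1,4]: t=1:−1/4354560 t=2:+1/1935360 t=3:−1/8709120 t=4:+1/522547200 = 13/74649600
(3j)²=91/11628 [(7 4 7; 3 1 -4)], sign=-1
⇒ 4πI² = 178605/1147619
I = (+1)√(178605/1147619/(4π)) = 0.11128663

0.111287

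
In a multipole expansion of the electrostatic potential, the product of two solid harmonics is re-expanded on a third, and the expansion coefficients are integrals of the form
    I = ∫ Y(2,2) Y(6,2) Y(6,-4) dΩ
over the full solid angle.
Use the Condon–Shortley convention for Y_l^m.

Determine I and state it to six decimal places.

-0.153870

m-sum 0 ✓  L=14 even ✓  4≤6≤8 ✓
Π(2lᵢ+1) = 5×13×13 = 845
triangle coeff Δ(2,6,6) = 1/90090
Σ_t [0,2]: t=0:+1/69120 t=1:−1/14400 t=2:+1/69120 = -7/172800
(3j)²=14/715 [(2 6 6; 0 0 0)], sign=-1
Σ_t [0,0]: t=0:+1/322560 = 1/322560
(3j)²=18/1001 [(2 6 6; 2 2 -4)], sign=+1
⇒ 4πI² = 36/121
I = (-1)√(36/121/(4π)) = -0.15386989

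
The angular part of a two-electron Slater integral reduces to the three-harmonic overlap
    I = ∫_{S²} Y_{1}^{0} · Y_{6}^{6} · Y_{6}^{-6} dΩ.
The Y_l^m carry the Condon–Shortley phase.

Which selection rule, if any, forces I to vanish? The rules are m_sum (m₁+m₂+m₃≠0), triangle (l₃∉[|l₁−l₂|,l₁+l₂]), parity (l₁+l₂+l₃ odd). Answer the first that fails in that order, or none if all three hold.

Σmᵢ = 0  ✓
l₃∈[|l₁−l₂|,l₁+l₂]=[5,7], have l₃=6  ✓
Σlᵢ = 13 ⇒ odd  ✗

parity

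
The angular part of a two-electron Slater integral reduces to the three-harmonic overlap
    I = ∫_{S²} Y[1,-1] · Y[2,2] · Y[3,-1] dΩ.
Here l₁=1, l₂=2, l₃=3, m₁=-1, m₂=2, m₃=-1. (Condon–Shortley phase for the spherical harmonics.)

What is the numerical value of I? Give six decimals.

-0.082589

m-sum 0 ✓  L=6 even ✓  1≤3≤3 ✓
Π(2lᵢ+1) = 3×5×7 = 105
triangle coeff Δ(1,2,3) = 1/105
Σ_t [0,0]: t=0:+1/4 = 1/4
(3j)²=3/35 [(1 2 3; 0 0 0)], sign=-1
Σ_t [0,0]: t=0:+1/48 = 1/48
(3j)²=1/105 [(1 2 3; -1 2 -1)], sign=+1
⇒ 4πI² = 3/35
I = (-1)√(3/35/(4π)) = -0.08258890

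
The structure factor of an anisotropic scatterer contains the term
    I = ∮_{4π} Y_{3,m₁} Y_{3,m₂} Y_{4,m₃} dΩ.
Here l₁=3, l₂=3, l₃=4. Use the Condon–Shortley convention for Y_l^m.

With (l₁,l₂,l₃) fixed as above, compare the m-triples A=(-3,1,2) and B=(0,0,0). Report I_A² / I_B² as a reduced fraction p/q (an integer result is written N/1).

3/2

Same 3,3,4: normalisation and zero-m 3j drop out of the ratio.
A: Δ: 2! 4! 4! / 11! → 1/34650; sum: t=2:+1/192 = 1/192; 3j²(3 3 4; -3 1 2) = Δ·Π!·Σ² = 3/77  (sign +1)
B: Δ: 2! 4! 4! / 11! → 1/34650; sum: t=0:+1/72 t=1:−1/16 t=2:+1/72 = -5/144; 3j²(3 3 4; 0 0 0) = Δ·Π!·Σ² = 2/77  (sign -1)
I_A²/I_B² = (3/77)/(2/77) = 3/2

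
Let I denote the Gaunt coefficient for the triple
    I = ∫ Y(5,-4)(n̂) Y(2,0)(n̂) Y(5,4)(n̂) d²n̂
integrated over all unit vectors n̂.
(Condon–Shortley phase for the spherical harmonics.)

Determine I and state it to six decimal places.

-0.097044

m-sum 0 ✓  L=12 even ✓  3≤5≤7 ✓
Π(2lᵢ+1) = 11×5×11 = 605
triangle coeff Δ(5,2,5) = 1/38610
Σ_t [0,2]: t=0:+1/2880 t=1:−1/576 t=2:+1/2880 = -1/960
(3j)²=10/429 [(5 2 5; 0 0 0)], sign=+1
Σ_t [1,2]: t=1:−1/40320 t=2:+1/20160 = 1/40320
(3j)²=6/715 [(5 2 5; -4 0 4)], sign=-1
⇒ 4πI² = 20/169
I = (-1)√(20/169/(4π)) = -0.09704356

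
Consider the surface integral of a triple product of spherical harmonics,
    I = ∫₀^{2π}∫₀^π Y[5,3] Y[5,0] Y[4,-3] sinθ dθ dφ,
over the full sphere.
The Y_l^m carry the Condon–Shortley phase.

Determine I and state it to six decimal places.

Checks pass: Σm=0; 14 even; l₃=4∈[0,10].
(2·5+1)(2·5+1)(2·4+1) = 1089
Δ: 6! 4! 4! / 15! → 1/3153150
sum: t=1:−1/69120 t=2:+1/1728 t=3:−1/576 t=4:+1/1728 t=5:−1/69120 = -7/11520
3j²(5 5 4; 0 0 0) = Δ·Π!·Σ² = 2/143  (sign -1)
sum: t=1:−1/17280 t=2:+1/6912 = 1/11520
3j²(5 5 4; 3 0 -3) = Δ·Π!·Σ² = 2/143  (sign -1)
combine: 4πI² = 1089·2/143·2/143 = 36/169
take √, sign +1: I = 0.13019760

0.130198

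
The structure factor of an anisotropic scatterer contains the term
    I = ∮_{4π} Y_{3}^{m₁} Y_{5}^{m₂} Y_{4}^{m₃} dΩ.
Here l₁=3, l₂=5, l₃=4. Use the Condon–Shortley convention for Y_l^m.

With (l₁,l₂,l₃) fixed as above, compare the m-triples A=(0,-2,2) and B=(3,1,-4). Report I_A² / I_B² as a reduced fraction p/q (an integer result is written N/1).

Shared (l₁,l₂,l₃)=(3,5,4): N and (l;000)² cancel in I_A²/I_B².
A: Δ = 4!·2!·6!/13! = 1/180180; Racah Σ t=1..3: t=1:−1/576 t=2:+1/480 t=3:−1/8640 = 1/4320; ⇒ 3j(3 5 4; 0 -2 2)² = 1/2145, sgn +1
B: Δ = 4!·2!·6!/13! = 1/180180; Racah Σ t=0..0: t=0:+1/34560 = 1/34560; ⇒ 3j(3 5 4; 3 1 -4)² = 1/429, sgn +1
I_A²/I_B² = (1/2145)/(1/429) = 1/5

1/5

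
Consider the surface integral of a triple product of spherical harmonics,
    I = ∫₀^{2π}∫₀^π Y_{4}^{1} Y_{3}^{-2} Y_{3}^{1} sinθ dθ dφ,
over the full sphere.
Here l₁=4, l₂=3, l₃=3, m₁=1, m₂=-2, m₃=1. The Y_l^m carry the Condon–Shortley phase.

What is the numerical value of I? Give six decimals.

0.145070

Checks pass: Σm=0; 10 even; l₃=3∈[1,7].
(2·4+1)(2·3+1)(2·3+1) = 441
Δ: 4! 4! 2! / 11! → 1/34650
sum: t=1:−1/72 t=2:+1/16 t=3:−1/72 = 5/144
3j²(4 3 3; 0 0 0) = Δ·Π!·Σ² = 2/77  (sign -1)
sum: t=0:+1/144 t=1:−1/48 = -1/72
3j²(4 3 3; 1 -2 1) = Δ·Π!·Σ² = 16/693  (sign -1)
combine: 4πI² = 441·2/77·16/693 = 32/121
take √, sign +1: I = 0.14506992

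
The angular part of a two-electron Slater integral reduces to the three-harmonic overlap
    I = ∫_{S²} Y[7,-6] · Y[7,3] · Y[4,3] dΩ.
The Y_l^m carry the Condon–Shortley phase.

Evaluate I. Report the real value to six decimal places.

-0.148484

Checks pass: Σm=0; 18 even; l₃=4∈[0,14].
(2·7+1)(2·7+1)(2·4+1) = 2025
Δ: 10! 4! 4! / 19! → 1/58198140
sum: t=3:−1/17418240 t=4:+1/622080 t=5:−1/230400 t=6:+1/622080 t=7:−1/17418240 = -1/806400
3j²(7 7 4; 0 0 0) = Δ·Π!·Σ² = 2268/230945  (sign -1)
sum: t=9:−1/52254720 t=10:+1/522547200 = -1/58060800
3j²(7 7 4; -6 3 3) = Δ·Π!·Σ² = 9/646  (sign +1)
combine: 4πI² = 2025·2268/230945·9/646 = 4133430/14919047
take √, sign -1: I = -0.14848406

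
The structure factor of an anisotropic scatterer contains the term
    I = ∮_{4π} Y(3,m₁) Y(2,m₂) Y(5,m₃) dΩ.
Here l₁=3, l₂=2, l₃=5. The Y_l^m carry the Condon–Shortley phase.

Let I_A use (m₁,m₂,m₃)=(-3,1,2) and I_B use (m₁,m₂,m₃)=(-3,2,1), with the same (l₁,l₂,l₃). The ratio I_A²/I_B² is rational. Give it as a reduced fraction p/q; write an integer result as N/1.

7/1

Same 3,2,5: normalisation and zero-m 3j drop out of the ratio.
A: Δ: 0! 6! 4! / 11! → 1/2310; sum: t=0:+1/4320 = 1/4320; 3j²(3 2 5; -3 1 2) = Δ·Π!·Σ² = 1/330  (sign -1)
B: Δ: 0! 6! 4! / 11! → 1/2310; sum: t=0:+1/17280 = 1/17280; 3j²(3 2 5; -3 2 1) = Δ·Π!·Σ² = 1/2310  (sign +1)
I_A²/I_B² = (1/330)/(1/2310) = 7/1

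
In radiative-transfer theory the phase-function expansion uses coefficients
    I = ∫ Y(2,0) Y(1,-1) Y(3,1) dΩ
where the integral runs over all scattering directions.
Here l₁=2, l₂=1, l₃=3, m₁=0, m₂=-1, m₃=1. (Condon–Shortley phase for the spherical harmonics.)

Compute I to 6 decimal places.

Checks pass: Σm=0; 6 even; l₃=3∈[1,3].
(2·2+1)(2·1+1)(2·3+1) = 105
Δ: 0! 4! 2! / 7! → 1/105
sum: t=0:+1/4 = 1/4
3j²(2 1 3; 0 0 0) = Δ·Π!·Σ² = 3/35  (sign -1)
sum: t=0:+1/8 = 1/8
3j²(2 1 3; 0 -1 1) = Δ·Π!·Σ² = 2/35  (sign +1)
combine: 4πI² = 105·3/35·2/35 = 18/35
take √, sign -1: I = -0.20230066

-0.202301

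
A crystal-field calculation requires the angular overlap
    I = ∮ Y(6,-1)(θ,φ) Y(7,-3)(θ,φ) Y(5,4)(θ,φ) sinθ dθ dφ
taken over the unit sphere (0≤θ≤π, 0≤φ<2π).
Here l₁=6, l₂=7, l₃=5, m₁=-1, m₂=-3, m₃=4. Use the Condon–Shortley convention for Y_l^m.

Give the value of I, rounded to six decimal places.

-0.033132

Checks pass: Σm=0; 18 even; l₃=5∈[1,13].
(2·6+1)(2·7+1)(2·5+1) = 2145
Δ: 8! 4! 6! / 19! → 1/174594420
sum: t=2:+1/4147200 t=3:−1/207360 t=4:+1/82944 t=5:−1/207360 t=6:+1/4147200 = 1/345600
3j²(6 7 5; 0 0 0) = Δ·Π!·Σ² = 420/46189  (sign -1)
sum: t=3:−1/2073600 t=4:+1/2488320 = -1/12441600
3j²(6 7 5; -1 -3 4) = Δ·Π!·Σ² = 98/138567  (sign +1)
combine: 4πI² = 2145·420/46189·98/138567 = 205800/14919047
take √, sign -1: I = -0.03313197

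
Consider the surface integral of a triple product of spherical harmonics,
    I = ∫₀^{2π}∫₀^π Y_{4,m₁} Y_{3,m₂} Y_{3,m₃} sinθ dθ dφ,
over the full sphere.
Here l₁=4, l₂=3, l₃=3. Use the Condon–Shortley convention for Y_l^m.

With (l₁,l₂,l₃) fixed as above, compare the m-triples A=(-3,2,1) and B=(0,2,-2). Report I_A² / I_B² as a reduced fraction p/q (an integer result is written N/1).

2/7

Same 4,3,3: normalisation and zero-m 3j drop out of the ratio.
A: Δ: 4! 4! 2! / 11! → 1/34650; sum: t=3:−1/288 t=4:+1/144 = 1/288; 3j²(4 3 3; -3 2 1) = Δ·Π!·Σ² = 1/99  (sign +1)
B: Δ: 4! 4! 2! / 11! → 1/34650; sum: t=3:−1/72 t=4:+1/576 = -7/576; 3j²(4 3 3; 0 2 -2) = Δ·Π!·Σ² = 7/198  (sign +1)
I_A²/I_B² = (1/99)/(7/198) = 2/7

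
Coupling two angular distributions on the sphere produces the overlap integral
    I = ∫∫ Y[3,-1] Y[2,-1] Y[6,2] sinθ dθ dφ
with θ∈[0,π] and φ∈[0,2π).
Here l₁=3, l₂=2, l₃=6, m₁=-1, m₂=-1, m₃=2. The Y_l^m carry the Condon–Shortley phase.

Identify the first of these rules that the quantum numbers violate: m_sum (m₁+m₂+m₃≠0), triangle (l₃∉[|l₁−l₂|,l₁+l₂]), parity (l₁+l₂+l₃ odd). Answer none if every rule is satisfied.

Σmᵢ = 0  ✓
l₃∈[|l₁−l₂|,l₁+l₂]=[1,5], have l₃=6  ✗
Σlᵢ = 11 ⇒ odd

triangle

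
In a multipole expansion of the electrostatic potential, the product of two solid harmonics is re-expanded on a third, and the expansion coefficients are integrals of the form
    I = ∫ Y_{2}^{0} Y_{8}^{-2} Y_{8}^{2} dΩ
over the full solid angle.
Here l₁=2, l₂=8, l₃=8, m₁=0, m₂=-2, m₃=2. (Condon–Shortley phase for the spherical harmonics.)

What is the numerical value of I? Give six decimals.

0.132796

Checks pass: Σm=0; 18 even; l₃=8∈[6,10].
(2·2+1)(2·8+1)(2·8+1) = 1445
Δ: 2! 2! 14! / 19! → 1/348840
sum: t=0:+1/116121600 t=1:−1/25401600 t=2:+1/116121600 = -1/45158400
3j²(2 8 8; 0 0 0) = Δ·Π!·Σ² = 24/1615  (sign -1)
sum: t=0:+1/116121600 t=1:−1/43545600 t=2:+1/348364800 = -1/87091200
3j²(2 8 8; 0 -2 2) = Δ·Π!·Σ² = 10/969  (sign -1)
combine: 4πI² = 1445·24/1615·10/969 = 80/361
take √, sign +1: I = 0.13279645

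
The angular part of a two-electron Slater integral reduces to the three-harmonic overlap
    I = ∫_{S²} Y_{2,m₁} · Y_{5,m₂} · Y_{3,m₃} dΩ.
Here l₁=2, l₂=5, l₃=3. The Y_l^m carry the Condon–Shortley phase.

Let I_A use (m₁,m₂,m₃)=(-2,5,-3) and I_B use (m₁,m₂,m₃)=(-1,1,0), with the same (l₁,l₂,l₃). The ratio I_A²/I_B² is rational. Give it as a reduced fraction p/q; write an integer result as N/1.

l's match ⇒ only the (l;m) 3-j factors differ between A and B.
A: triangle coeff Δ(2,5,3) = 1/2310; Σ_t [4,4]: t=4:+1/17280 = 1/17280; (3j)²=1/11 [(2 5 3; -2 5 -3)], sign=+1
B: triangle coeff Δ(2,5,3) = 1/2310; Σ_t [3,3]: t=3:−1/216 = -1/216; (3j)²=8/231 [(2 5 3; -1 1 0)], sign=+1
I_A²/I_B² = (1/11)/(8/231) = 21/8

21/8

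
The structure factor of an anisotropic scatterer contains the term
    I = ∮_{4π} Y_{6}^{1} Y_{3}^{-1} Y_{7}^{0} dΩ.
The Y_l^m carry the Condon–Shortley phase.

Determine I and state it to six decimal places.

0.006417

Rules hold: Σm=0, L=16 even, 3≤7≤9.
N = 13·7·15 = 1365
Δ = 2!·10!·4!/17! = 1/2042040
Racah Σ t=0..2: t=0:+1/207360 t=1:−1/57600 t=2:+1/207360 = -1/129600
⇒ 3j(6 3 7; 0 0 0)² = 168/12155, sgn +1
Racah Σ t=0..2: t=0:+1/115200 t=1:−1/103680 t=2:+1/1451520 = -1/3628800
⇒ 3j(6 3 7; 1 -1 0)² = 1/36465, sgn +1
4πI² = N·(3j₀)²·(3jₘ)² = 1176/2272985
I = +1·√(0.000517381/4π) = 0.00641653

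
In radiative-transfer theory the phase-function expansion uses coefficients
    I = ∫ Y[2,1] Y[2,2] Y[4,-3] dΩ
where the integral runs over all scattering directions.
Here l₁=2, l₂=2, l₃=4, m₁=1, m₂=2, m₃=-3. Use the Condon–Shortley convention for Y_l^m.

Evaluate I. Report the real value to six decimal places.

m-sum 0 ✓  L=8 even ✓  0≤4≤4 ✓
Π(2lᵢ+1) = 5×5×9 = 225
triangle coeff Δ(2,2,4) = 1/630
Σ_t [0,0]: t=0:+1/16 = 1/16
(3j)²=2/35 [(2 2 4; 0 0 0)], sign=+1
Σ_t [0,0]: t=0:+1/144 = 1/144
(3j)²=1/18 [(2 2 4; 1 2 -3)], sign=-1
⇒ 4πI² = 5/7
I = (-1)√(5/7/(4π)) = -0.23841361

-0.238414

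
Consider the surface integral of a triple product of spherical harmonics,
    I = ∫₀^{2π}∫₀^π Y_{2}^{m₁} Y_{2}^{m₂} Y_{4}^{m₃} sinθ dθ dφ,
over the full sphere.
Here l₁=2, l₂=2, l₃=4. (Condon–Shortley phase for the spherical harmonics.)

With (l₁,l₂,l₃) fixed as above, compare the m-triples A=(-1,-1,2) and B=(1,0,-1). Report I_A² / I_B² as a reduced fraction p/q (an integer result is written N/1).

4/3

Shared (l₁,l₂,l₃)=(2,2,4): N and (l;000)² cancel in I_A²/I_B².
A: Δ = 0!·4!·4!/9! = 1/630; Racah Σ t=0..0: t=0:+1/36 = 1/36; ⇒ 3j(2 2 4; -1 -1 2)² = 4/63, sgn +1
B: Δ = 0!·4!·4!/9! = 1/630; Racah Σ t=0..0: t=0:+1/24 = 1/24; ⇒ 3j(2 2 4; 1 0 -1)² = 1/21, sgn -1
I_A²/I_B² = (4/63)/(1/21) = 4/3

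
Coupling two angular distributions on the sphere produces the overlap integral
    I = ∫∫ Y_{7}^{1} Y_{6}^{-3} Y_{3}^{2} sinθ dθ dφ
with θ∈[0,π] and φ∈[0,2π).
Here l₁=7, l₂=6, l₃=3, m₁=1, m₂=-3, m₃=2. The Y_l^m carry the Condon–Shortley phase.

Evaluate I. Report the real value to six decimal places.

0.167202

Rules hold: Σm=0, L=16 even, 1≤3≤13.
N = 15·13·7 = 1365
Δ = 10!·4!·2!/17! = 1/2042040
Racah Σ t=4..6: t=4:+1/207360 t=5:−1/57600 t=6:+1/207360 = -1/129600
⇒ 3j(7 6 3; 0 0 0)² = 168/12155, sgn +1
Racah Σ t=2..3: t=2:+1/1935360 t=3:−1/362880 = -13/5806080
⇒ 3j(7 6 3; 1 -3 2)² = 195/10472, sgn +1
4πI² = N·(3j₀)²·(3jₘ)² = 12285/34969
I = +1·√(0.351311/4π) = 0.16720184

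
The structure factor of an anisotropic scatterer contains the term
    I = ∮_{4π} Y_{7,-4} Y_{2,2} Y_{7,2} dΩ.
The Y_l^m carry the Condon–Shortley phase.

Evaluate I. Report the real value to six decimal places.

-0.163963

Rules hold: Σm=0, L=16 even, 5≤7≤9.
N = 15·5·15 = 1125
Δ = 2!·12!·2!/17! = 1/185640
Racah Σ t=0..2: t=0:+1/2419200 t=1:−1/518400 t=2:+1/2419200 = -1/907200
⇒ 3j(7 2 7; 0 0 0)² = 56/3315, sgn +1
Racah Σ t=2..2: t=2:+1/8709120 = 1/8709120
⇒ 3j(7 2 7; -4 2 2)² = 55/3094, sgn -1
4πI² = N·(3j₀)²·(3jₘ)² = 16500/48841
I = -1·√(0.337831/4π) = -0.16396259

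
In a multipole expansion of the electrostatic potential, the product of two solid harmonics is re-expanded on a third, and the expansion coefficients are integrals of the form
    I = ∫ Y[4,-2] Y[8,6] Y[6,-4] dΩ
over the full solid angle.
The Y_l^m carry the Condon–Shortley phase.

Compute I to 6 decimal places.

0.133505

Checks pass: Σm=0; 18 even; l₃=6∈[4,12].
(2·4+1)(2·8+1)(2·6+1) = 1989
Δ: 6! 2! 10! / 19! → 1/23279256
sum: t=2:+1/1658880 t=3:−1/518400 t=4:+1/1658880 = -1/1382400
3j²(4 8 6; 0 0 0) = Δ·Π!·Σ² = 504/46189  (sign -1)
sum: t=4:+1/348364800 t=5:−1/43545600 t=6:+1/116121600 = -1/87091200
3j²(4 8 6; -2 6 -4) = Δ·Π!·Σ² = 10/969  (sign -1)
combine: 4πI² = 1989·504/46189·10/969 = 15120/67507
take √, sign +1: I = 0.13350470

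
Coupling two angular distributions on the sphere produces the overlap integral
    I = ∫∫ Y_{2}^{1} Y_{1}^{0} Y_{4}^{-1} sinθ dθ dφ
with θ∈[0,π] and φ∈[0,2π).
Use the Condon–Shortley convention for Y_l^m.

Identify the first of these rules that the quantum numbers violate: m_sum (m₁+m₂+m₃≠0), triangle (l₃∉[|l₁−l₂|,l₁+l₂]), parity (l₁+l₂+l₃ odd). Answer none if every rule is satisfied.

triangle

Σmᵢ = 0  ✓
l₃∈[|l₁−l₂|,l₁+l₂]=[1,3], have l₃=4  ✗
Σlᵢ = 7 ⇒ odd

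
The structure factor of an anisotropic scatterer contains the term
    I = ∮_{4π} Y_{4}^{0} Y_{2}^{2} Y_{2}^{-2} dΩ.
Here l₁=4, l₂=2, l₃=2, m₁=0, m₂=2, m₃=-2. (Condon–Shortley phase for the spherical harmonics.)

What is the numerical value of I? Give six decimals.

0.040299

Checks pass: Σm=0; 8 even; l₃=2∈[2,6].
(2·4+1)(2·2+1)(2·2+1) = 225
Δ: 4! 4! 0! / 9! → 1/630
sum: t=2:+1/16 = 1/16
3j²(4 2 2; 0 0 0) = Δ·Π!·Σ² = 2/35  (sign +1)
sum: t=4:+1/576 = 1/576
3j²(4 2 2; 0 2 -2) = Δ·Π!·Σ² = 1/630  (sign +1)
combine: 4πI² = 225·2/35·1/630 = 1/49
take √, sign +1: I = 0.04029926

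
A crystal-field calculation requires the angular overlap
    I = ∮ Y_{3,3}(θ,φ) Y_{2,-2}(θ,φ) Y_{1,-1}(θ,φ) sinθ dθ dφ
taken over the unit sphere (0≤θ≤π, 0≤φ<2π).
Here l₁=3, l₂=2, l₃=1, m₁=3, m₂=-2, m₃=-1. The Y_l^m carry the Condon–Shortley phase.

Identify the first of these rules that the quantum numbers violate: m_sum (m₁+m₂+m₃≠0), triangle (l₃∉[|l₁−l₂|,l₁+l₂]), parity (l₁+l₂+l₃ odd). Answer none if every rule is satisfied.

m₁+m₂+m₃ = 3 − 2 − 1 = 0  ✓
triangle: |3−2|=1 ≤ l₃=1 ≤ 3+2=5  ✓
parity: l₁+l₂+l₃ = 6 is even  ✓

none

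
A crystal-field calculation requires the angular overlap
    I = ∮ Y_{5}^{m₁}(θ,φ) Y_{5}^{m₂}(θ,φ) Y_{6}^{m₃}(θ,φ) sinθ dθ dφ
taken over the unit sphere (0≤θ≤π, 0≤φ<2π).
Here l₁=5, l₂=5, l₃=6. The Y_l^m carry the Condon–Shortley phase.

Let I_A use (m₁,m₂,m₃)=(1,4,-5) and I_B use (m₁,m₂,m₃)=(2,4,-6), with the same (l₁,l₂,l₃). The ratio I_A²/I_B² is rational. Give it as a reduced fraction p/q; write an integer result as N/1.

27/28

Same 5,5,6: normalisation and zero-m 3j drop out of the ratio.
A: Δ: 4! 6! 6! / 17! → 1/28588560; sum: t=3:−1/518400 t=4:+1/2073600 = -1/691200; 3j²(5 5 6; 1 4 -5) = Δ·Π!·Σ² = 81/4420  (sign +1)
B: Δ: 4! 6! 6! / 17! → 1/28588560; sum: t=3:−1/3110400 = -1/3110400; 3j²(5 5 6; 2 4 -6) = Δ·Π!·Σ² = 21/1105  (sign -1)
I_A²/I_B² = (81/4420)/(21/1105) = 27/28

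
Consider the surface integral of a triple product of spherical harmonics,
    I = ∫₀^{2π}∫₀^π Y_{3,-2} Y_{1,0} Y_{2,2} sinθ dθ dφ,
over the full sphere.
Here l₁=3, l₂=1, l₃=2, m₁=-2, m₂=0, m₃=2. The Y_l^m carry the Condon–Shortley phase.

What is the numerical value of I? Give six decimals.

Rules hold: Σm=0, L=6 even, 2≤2≤4.
N = 7·3·5 = 105
Δ = 2!·4!·0!/7! = 1/105
Racah Σ t=1..1: t=1:−1/4 = -1/4
⇒ 3j(3 1 2; 0 0 0)² = 3/35, sgn -1
Racah Σ t=1..1: t=1:−1/24 = -1/24
⇒ 3j(3 1 2; -2 0 2)² = 1/21, sgn -1
4πI² = N·(3j₀)²·(3jₘ)² = 3/7
I = +1·√(0.428571/4π) = 0.18467439

0.184674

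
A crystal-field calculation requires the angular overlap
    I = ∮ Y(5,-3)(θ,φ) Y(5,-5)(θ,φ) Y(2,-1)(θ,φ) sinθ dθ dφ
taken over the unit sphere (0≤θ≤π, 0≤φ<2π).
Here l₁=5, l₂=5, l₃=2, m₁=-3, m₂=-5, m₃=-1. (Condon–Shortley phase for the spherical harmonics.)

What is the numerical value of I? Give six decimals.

-3 − 5 − 1 = -9 ≠ 0: azimuthal integral kills it; I = 0

0.000000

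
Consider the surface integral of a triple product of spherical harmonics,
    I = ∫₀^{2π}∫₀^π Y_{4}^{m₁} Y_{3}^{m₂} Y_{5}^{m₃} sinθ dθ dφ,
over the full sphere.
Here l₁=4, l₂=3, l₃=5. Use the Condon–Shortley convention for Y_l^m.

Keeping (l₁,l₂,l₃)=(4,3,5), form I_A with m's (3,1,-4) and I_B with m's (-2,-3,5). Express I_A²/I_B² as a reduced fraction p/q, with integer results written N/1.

7/75

Same 4,3,5: normalisation and zero-m 3j drop out of the ratio.
A: Δ: 2! 6! 4! / 13! → 1/180180; sum: t=0:+1/5760 t=1:−1/4320 = -1/17280; 3j²(4 3 5; 3 1 -4) = Δ·Π!·Σ² = 7/4290  (sign +1)
B: Δ: 2! 6! 4! / 13! → 1/180180; sum: t=0:+1/34560 = 1/34560; 3j²(4 3 5; -2 -3 5) = Δ·Π!·Σ² = 5/286  (sign +1)
I_A²/I_B² = (7/4290)/(5/286) = 7/75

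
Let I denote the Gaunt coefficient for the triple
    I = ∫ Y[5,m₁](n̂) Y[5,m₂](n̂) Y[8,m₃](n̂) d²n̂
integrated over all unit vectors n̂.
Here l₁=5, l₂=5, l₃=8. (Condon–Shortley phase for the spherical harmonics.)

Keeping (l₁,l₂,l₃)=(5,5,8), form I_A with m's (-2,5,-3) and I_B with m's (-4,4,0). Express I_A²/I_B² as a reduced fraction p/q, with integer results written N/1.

1925/961

l's match ⇒ only the (l;m) 3-j factors differ between A and B.
A: triangle coeff Δ(5,5,8) = 1/37413090; Σ_t [2,2]: t=2:+1/58060800 = 1/58060800; (3j)²=35/8398 [(5 5 8; -2 5 -3)], sign=-1
B: triangle coeff Δ(5,5,8) = 1/37413090; Σ_t [1,2]: t=1:−1/1625702400 t=2:+1/50803200 = 31/1625702400; (3j)²=961/461890 [(5 5 8; -4 4 0)], sign=+1
I_A²/I_B² = (35/8398)/(961/461890) = 1925/961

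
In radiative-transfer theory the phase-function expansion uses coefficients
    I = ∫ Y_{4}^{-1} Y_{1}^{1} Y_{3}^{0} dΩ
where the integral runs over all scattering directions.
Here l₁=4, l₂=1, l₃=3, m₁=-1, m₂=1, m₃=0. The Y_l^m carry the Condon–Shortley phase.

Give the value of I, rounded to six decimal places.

m-sum 0 ✓  L=8 even ✓  3≤3≤5 ✓
Π(2lᵢ+1) = 9×3×7 = 189
triangle coeff Δ(4,1,3) = 1/252
Σ_t [1,1]: t=1:−1/36 = -1/36
(3j)²=4/63 [(4 1 3; 0 0 0)], sign=+1
Σ_t [2,2]: t=2:+1/72 = 1/72
(3j)²=5/126 [(4 1 3; -1 1 0)], sign=-1
⇒ 4πI² = 10/21
I = (-1)√(10/21/(4π)) = -0.19466390

-0.194664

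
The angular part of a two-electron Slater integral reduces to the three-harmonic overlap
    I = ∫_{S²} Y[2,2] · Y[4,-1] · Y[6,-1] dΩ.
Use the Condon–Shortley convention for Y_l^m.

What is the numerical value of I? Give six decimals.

-0.094091

m-sum 0 ✓  L=12 even ✓  2≤6≤6 ✓
Π(2lᵢ+1) = 5×9×13 = 585
triangle coeff Δ(2,4,6) = 1/6435
Σ_t [0,0]: t=0:+1/2304 = 1/2304
(3j)²=5/143 [(2 4 6; 0 0 0)], sign=+1
Σ_t [0,0]: t=0:+1/17280 = 1/17280
(3j)²=7/1287 [(2 4 6; 2 -1 -1)], sign=-1
⇒ 4πI² = 175/1573
I = (-1)√(175/1573/(4π)) = -0.09409136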